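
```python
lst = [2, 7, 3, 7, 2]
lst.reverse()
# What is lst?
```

[2, 7, 3, 7, 2]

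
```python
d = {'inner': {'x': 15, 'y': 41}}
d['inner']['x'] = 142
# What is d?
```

After line 1: d = {'inner': {'x': 15, 'y': 41}}
After line 2 (inner x overwritten): d = {'inner': {'x': 142, 'y': 41}}

{'inner': {'x': 142, 'y': 41}}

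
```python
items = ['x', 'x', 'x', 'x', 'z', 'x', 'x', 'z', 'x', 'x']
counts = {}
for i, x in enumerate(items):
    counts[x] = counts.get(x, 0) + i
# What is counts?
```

Initial: counts = {}, items = ['x', 'x', 'x', 'x', 'z', 'x', 'x', 'z', 'x', 'x']
i=0, x='x': counts = {'x': 0}
i=1, x='x': counts = {'x': 1}
i=2, x='x': counts = {'x': 3}
i=3, x='x': counts = {'x': 6}
i=4, x='z': counts = {'x': 6, 'z': 4}
i=5, x='x': counts = {'x': 11, 'z': 4}
i=6, x='x': counts = {'x': 17, 'z': 4}
i=7, x='z': counts = {'x': 17, 'z': 11}
i=8, x='x': counts = {'x': 25, 'z': 11}
i=9, x='x': counts = {'x': 34, 'z': 11}

{'x': 34, 'z': 11}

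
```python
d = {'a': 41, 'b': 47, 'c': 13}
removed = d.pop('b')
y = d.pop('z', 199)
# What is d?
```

After line 1: d = {'a': 41, 'b': 47, 'c': 13}
After line 2 (pop 'b' returns 47): d = {'a': 41, 'c': 13}, removed = 47
After line 3 (pop 'z' missing, returns default 199): d = {'a': 41, 'c': 13}, y = 199

{'a': 41, 'c': 13}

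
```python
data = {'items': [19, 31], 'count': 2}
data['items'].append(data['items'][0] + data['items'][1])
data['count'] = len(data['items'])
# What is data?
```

After line 1: data = {'items': [19, 31], 'count': 2}
After line 2 (append 19 + 31 = 50): data = {'items': [19, 31, 50], 'count': 2}
After line 3 (count = len(items) = 3): data = {'items': [19, 31, 50], 'count': 3}

{'items': [19, 31, 50], 'count': 3}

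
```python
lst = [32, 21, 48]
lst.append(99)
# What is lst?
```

[32, 21, 48, 99]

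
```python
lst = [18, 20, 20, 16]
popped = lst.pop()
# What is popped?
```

16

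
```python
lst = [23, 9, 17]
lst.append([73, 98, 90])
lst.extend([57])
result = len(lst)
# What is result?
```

After line 1: lst = [23, 9, 17]
After line 2 (append adds [73, 98, 90] as single element): lst = [23, 9, 17, [73, 98, 90]]
After line 3 (extend unpacks [57], adds 57): lst = [23, 9, 17, [73, 98, 90], 57]
After line 4: result = len(lst) = 5

5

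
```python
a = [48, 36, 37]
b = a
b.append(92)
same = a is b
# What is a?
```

After line 1: a = [48, 36, 37]
After line 2 (b = a is an alias, same object): a = [48, 36, 37], b = [48, 36, 37]
After line 3 (b.append mutates the shared list): a = [48, 36, 37, 92], b = [48, 36, 37, 92]
After line 4 (same = a is b; same object -> True): same = True

[48, 36, 37, 92]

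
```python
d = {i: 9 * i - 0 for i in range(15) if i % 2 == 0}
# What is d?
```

{0: 0, 2: 18, 4: 36, 6: 54, 8: 72, 10: 90, 12: 108, 14: 126}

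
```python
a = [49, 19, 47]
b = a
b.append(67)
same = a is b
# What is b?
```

After line 1: a = [49, 19, 47]
After line 2 (b = a is an alias, same object): a = [49, 19, 47], b = [49, 19, 47]
After line 3 (b.append mutates the shared list): a = [49, 19, 47, 67], b = [49, 19, 47, 67]
After line 4 (same = a is b; same object -> True): same = True

[49, 19, 47, 67]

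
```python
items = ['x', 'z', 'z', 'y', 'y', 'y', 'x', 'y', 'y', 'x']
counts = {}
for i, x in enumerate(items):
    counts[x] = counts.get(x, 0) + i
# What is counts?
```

Initial: counts = {}, items = ['x', 'z', 'z', 'y', 'y', 'y', 'x', 'y', 'y', 'x']
i=0, x='x': counts = {'x': 0}
i=1, x='z': counts = {'x': 0, 'z': 1}
i=2, x='z': counts = {'x': 0, 'z': 3}
i=3, x='y': counts = {'x': 0, 'z': 3, 'y': 3}
i=4, x='y': counts = {'x': 0, 'z': 3, 'y': 7}
i=5, x='y': counts = {'x': 0, 'z': 3, 'y': 12}
i=6, x='x': counts = {'x': 6, 'z': 3, 'y': 12}
i=7, x='y': counts = {'x': 6, 'z': 3, 'y': 19}
i=8, x='y': counts = {'x': 6, 'z': 3, 'y': 27}
i=9, x='x': counts = {'x': 15, 'z': 3, 'y': 27}

{'x': 15, 'z': 3, 'y': 27}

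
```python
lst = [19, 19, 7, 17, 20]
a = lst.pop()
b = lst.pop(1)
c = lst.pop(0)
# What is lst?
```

After line 1: lst = [19, 19, 7, 17, 20]
After line 2 (pop() -> a = 20): lst = [19, 19, 7, 17]
After line 3 (pop(1) -> b = 19): lst = [19, 7, 17]
After line 4 (pop(0) -> c = 19): lst = [7, 17]

[7, 17]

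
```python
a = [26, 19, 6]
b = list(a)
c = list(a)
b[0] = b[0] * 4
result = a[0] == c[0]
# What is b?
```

After line 1: a = [26, 19, 6]
After line 2 (b = list(a), copy): a = [26, 19, 6], b = [26, 19, 6]
After line 3 (c = list(a) is a copy, new object): c = [26, 19, 6]
After line 4 (b[0] = 26 * 4 = 104; only b mutates (copy)): a = [26, 19, 6], b = [104, 19, 6], c = [26, 19, 6]
After line 5 (a[0] = 26, c[0] = 26; result = True)

[104, 19, 6]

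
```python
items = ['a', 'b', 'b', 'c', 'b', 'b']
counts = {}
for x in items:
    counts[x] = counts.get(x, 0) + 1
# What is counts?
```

Initial: counts = {}, items = ['a', 'b', 'b', 'c', 'b', 'b']
See 'a': counts = {'a': 1}
See 'b': counts = {'a': 1, 'b': 1}
See 'b': counts = {'a': 1, 'b': 2}
See 'c': counts = {'a': 1, 'b': 2, 'c': 1}
See 'b': counts = {'a': 1, 'b': 3, 'c': 1}
See 'b': counts = {'a': 1, 'b': 4, 'c': 1}

{'a': 1, 'b': 4, 'c': 1}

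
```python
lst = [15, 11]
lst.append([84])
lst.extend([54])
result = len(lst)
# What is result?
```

After line 1: lst = [15, 11]
After line 2 (append adds [84] as single element): lst = [15, 11, [84]]
After line 3 (extend unpacks [54], adds 54): lst = [15, 11, [84], 54]
After line 4: result = len(lst) = 4

4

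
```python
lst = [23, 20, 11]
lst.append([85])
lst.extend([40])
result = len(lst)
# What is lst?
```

After line 1: lst = [23, 20, 11]
After line 2 (append adds [85] as single element): lst = [23, 20, 11, [85]]
After line 3 (extend unpacks [40], adds 40): lst = [23, 20, 11, [85], 40]
After line 4: result = len(lst) = 5

[23, 20, 11, [85], 40]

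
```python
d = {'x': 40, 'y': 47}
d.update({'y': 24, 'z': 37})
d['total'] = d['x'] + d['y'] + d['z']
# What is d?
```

After line 1: d = {'x': 40, 'y': 47}
After line 2 (y overwritten, z added): d = {'x': 40, 'y': 24, 'z': 37}
After line 3 (total = 40 + 24 + 37 = 101): d = {'x': 40, 'y': 24, 'z': 37, 'total': 101}

{'x': 40, 'y': 24, 'z': 37, 'total': 101}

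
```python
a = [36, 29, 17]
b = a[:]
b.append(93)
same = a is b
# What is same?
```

After line 1: a = [36, 29, 17]
After line 2 (b = a[:] is a shallow copy, new object): a = [36, 29, 17], b = [36, 29, 17]
After line 3 (append only mutates b): a = [36, 29, 17], b = [36, 29, 17, 93]
After line 4 (same = a is b; different objects -> False): same = False

False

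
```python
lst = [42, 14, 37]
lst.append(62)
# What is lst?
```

[42, 14, 37, 62]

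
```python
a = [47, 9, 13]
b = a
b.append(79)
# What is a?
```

After line 1: a = [47, 9, 13]
After line 2 (b = a is an alias, same object): a = [47, 9, 13], b = [47, 9, 13]
After line 3 (b.append mutates the shared list): a = [47, 9, 13, 79], b = [47, 9, 13, 79]

[47, 9, 13, 79]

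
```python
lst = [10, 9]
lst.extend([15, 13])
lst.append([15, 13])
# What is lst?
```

After line 1: lst = [10, 9]
After line 2 (extend unpacks [15, 13]): lst = [10, 9, 15, 13]
After line 3 (append adds [15, 13] as single element): lst = [10, 9, 15, 13, [15, 13]]

[10, 9, 15, 13, [15, 13]]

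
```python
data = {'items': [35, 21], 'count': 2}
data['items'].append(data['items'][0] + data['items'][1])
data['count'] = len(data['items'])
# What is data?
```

After line 1: data = {'items': [35, 21], 'count': 2}
After line 2 (append 35 + 21 = 56): data = {'items': [35, 21, 56], 'count': 2}
After line 3 (count = len(items) = 3): data = {'items': [35, 21, 56], 'count': 3}

{'items': [35, 21, 56], 'count': 3}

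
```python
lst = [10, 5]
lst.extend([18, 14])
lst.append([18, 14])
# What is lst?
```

After line 1: lst = [10, 5]
After line 2 (extend unpacks [18, 14]): lst = [10, 5, 18, 14]
After line 3 (append adds [18, 14] as single element): lst = [10, 5, 18, 14, [18, 14]]

[10, 5, 18, 14, [18, 14]]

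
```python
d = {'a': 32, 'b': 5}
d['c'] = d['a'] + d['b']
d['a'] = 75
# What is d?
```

After line 1: d = {'a': 32, 'b': 5}
After line 2 (d['c'] = 32 + 5): d = {'a': 32, 'b': 5, 'c': 37}
After line 3: d = {'a': 75, 'b': 5, 'c': 37}

{'a': 75, 'b': 5, 'c': 37}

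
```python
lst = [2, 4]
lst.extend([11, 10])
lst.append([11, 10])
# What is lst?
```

After line 1: lst = [2, 4]
After line 2 (extend unpacks [11, 10]): lst = [2, 4, 11, 10]
After line 3 (append adds [11, 10] as single element): lst = [2, 4, 11, 10, [11, 10]]

[2, 4, 11, 10, [11, 10]]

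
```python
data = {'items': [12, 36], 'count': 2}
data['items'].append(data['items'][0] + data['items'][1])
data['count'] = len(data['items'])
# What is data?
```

After line 1: data = {'items': [12, 36], 'count': 2}
After line 2 (append 12 + 36 = 48): data = {'items': [12, 36, 48], 'count': 2}
After line 3 (count = len(items) = 3): data = {'items': [12, 36, 48], 'count': 3}

{'items': [12, 36, 48], 'count': 3}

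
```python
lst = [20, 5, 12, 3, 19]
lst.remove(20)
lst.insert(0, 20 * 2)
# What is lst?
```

After line 1: lst = [20, 5, 12, 3, 19]
After line 2 (remove first 20): lst = [5, 12, 3, 19]
After line 3 (insert 40 at index 0): lst = [40, 5, 12, 3, 19]

[40, 5, 12, 3, 19]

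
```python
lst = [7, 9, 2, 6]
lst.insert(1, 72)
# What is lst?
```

[7, 72, 9, 2, 6]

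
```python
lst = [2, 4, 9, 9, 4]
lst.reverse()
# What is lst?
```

[4, 9, 9, 4, 2]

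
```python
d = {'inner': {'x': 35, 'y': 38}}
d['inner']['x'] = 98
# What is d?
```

After line 1: d = {'inner': {'x': 35, 'y': 38}}
After line 2 (inner x overwritten): d = {'inner': {'x': 98, 'y': 38}}

{'inner': {'x': 98, 'y': 38}}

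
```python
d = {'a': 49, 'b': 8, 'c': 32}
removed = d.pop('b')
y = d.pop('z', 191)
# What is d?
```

After line 1: d = {'a': 49, 'b': 8, 'c': 32}
After line 2 (pop 'b' returns 8): d = {'a': 49, 'c': 32}, removed = 8
After line 3 (pop 'z' missing, returns default 191): d = {'a': 49, 'c': 32}, y = 191

{'a': 49, 'c': 32}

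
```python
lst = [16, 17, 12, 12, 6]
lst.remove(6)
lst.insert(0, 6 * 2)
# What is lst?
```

After line 1: lst = [16, 17, 12, 12, 6]
After line 2 (remove first 6): lst = [16, 17, 12, 12]
After line 3 (insert 12 at index 0): lst = [12, 16, 17, 12, 12]

[12, 16, 17, 12, 12]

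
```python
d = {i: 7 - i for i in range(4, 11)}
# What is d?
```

{4: 3, 5: 2, 6: 1, 7: 0, 8: -1, 9: -2, 10: -3}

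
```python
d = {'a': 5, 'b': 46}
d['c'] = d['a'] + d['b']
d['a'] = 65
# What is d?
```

After line 1: d = {'a': 5, 'b': 46}
After line 2 (d['c'] = 5 + 46): d = {'a': 5, 'b': 46, 'c': 51}
After line 3: d = {'a': 65, 'b': 46, 'c': 51}

{'a': 65, 'b': 46, 'c': 51}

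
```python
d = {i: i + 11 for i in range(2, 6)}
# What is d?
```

{2: 13, 3: 14, 4: 15, 5: 16}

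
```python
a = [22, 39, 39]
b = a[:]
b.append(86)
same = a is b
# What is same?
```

After line 1: a = [22, 39, 39]
After line 2 (b = a[:] is a shallow copy, new object): a = [22, 39, 39], b = [22, 39, 39]
After line 3 (append only mutates b): a = [22, 39, 39], b = [22, 39, 39, 86]
After line 4 (same = a is b; different objects -> False): same = False

False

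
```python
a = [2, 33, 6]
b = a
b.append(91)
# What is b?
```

After line 1: a = [2, 33, 6]
After line 2 (b = a is an alias, same object): a = [2, 33, 6], b = [2, 33, 6]
After line 3 (b.append mutates the shared list): a = [2, 33, 6, 91], b = [2, 33, 6, 91]

[2, 33, 6, 91]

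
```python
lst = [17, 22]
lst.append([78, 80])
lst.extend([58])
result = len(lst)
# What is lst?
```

After line 1: lst = [17, 22]
After line 2 (append adds [78, 80] as single element): lst = [17, 22, [78, 80]]
After line 3 (extend unpacks [58], adds 58): lst = [17, 22, [78, 80], 58]
After line 4: result = len(lst) = 4

[17, 22, [78, 80], 58]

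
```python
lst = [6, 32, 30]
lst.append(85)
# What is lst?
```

[6, 32, 30, 85]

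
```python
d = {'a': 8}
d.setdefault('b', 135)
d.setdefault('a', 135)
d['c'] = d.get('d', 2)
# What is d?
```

After line 1: d = {'a': 8}
After line 2 (setdefault adds 'b'=135): d = {'a': 8, 'b': 135}
After line 3 (setdefault 'a' no-op, already exists): d = {'a': 8, 'b': 135}
After line 4 (get('d', 2) returns default since 'd' not in d): d = {'a': 8, 'b': 135, 'c': 2}

{'a': 8, 'b': 135, 'c': 2}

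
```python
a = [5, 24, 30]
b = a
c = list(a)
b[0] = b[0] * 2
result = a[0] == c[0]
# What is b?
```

After line 1: a = [5, 24, 30]
After line 2 (b = a, alias): a = [5, 24, 30], b = [5, 24, 30]
After line 3 (c = list(a) is a copy, new object): c = [5, 24, 30]
After line 4 (b[0] = 5 * 2 = 10; mutates shared a/b): a = b = [10, 24, 30], c = [5, 24, 30]
After line 5 (a[0] = 10, c[0] = 5; result = False)

[10, 24, 30]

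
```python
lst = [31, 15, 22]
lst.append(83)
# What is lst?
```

[31, 15, 22, 83]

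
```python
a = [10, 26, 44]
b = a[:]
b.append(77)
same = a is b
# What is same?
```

After line 1: a = [10, 26, 44]
After line 2 (b = a[:] is a shallow copy, new object): a = [10, 26, 44], b = [10, 26, 44]
After line 3 (append only mutates b): a = [10, 26, 44], b = [10, 26, 44, 77]
After line 4 (same = a is b; different objects -> False): same = False

False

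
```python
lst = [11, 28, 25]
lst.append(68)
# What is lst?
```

[11, 28, 25, 68]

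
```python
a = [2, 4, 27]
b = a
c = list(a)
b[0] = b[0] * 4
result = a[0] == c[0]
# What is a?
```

After line 1: a = [2, 4, 27]
After line 2 (b = a, alias): a = [2, 4, 27], b = [2, 4, 27]
After line 3 (c = list(a) is a copy, new object): c = [2, 4, 27]
After line 4 (b[0] = 2 * 4 = 8; mutates shared a/b): a = b = [8, 4, 27], c = [2, 4, 27]
After line 5 (a[0] = 8, c[0] = 2; result = False)

[8, 4, 27]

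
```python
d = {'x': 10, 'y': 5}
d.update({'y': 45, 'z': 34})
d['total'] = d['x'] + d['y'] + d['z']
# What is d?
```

After line 1: d = {'x': 10, 'y': 5}
After line 2 (y overwritten, z added): d = {'x': 10, 'y': 45, 'z': 34}
After line 3 (total = 10 + 45 + 34 = 89): d = {'x': 10, 'y': 45, 'z': 34, 'total': 89}

{'x': 10, 'y': 45, 'z': 34, 'total': 89}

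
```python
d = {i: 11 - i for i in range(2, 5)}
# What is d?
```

{2: 9, 3: 8, 4: 7}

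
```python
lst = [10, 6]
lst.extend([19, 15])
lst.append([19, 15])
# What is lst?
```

After line 1: lst = [10, 6]
After line 2 (extend unpacks [19, 15]): lst = [10, 6, 19, 15]
After line 3 (append adds [19, 15] as single element): lst = [10, 6, 19, 15, [19, 15]]

[10, 6, 19, 15, [19, 15]]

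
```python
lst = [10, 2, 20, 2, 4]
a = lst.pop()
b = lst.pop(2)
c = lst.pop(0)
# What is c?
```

After line 1: lst = [10, 2, 20, 2, 4]
After line 2 (pop() -> a = 4): lst = [10, 2, 20, 2]
After line 3 (pop(2) -> b = 20): lst = [10, 2, 2]
After line 4 (pop(0) -> c = 10): lst = [2, 2]

10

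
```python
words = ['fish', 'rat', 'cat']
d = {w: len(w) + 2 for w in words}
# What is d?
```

{'fish': 6, 'rat': 5, 'cat': 5}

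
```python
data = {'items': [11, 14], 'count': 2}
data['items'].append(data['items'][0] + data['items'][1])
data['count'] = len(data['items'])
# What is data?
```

After line 1: data = {'items': [11, 14], 'count': 2}
After line 2 (append 11 + 14 = 25): data = {'items': [11, 14, 25], 'count': 2}
After line 3 (count = len(items) = 3): data = {'items': [11, 14, 25], 'count': 3}

{'items': [11, 14, 25], 'count': 3}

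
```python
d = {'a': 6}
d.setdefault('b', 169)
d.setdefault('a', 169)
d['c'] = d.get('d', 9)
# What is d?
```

After line 1: d = {'a': 6}
After line 2 (setdefault adds 'b'=169): d = {'a': 6, 'b': 169}
After line 3 (setdefault 'a' no-op, already exists): d = {'a': 6, 'b': 169}
After line 4 (get('d', 9) returns default since 'd' not in d): d = {'a': 6, 'b': 169, 'c': 9}

{'a': 6, 'b': 169, 'c': 9}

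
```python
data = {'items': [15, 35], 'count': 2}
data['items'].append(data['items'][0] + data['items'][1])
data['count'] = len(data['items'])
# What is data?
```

After line 1: data = {'items': [15, 35], 'count': 2}
After line 2 (append 15 + 35 = 50): data = {'items': [15, 35, 50], 'count': 2}
After line 3 (count = len(items) = 3): data = {'items': [15, 35, 50], 'count': 3}

{'items': [15, 35, 50], 'count': 3}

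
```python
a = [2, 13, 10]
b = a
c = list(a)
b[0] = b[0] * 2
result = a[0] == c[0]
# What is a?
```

After line 1: a = [2, 13, 10]
After line 2 (b = a, alias): a = [2, 13, 10], b = [2, 13, 10]
After line 3 (c = list(a) is a copy, new object): c = [2, 13, 10]
After line 4 (b[0] = 2 * 2 = 4; mutates shared a/b): a = b = [4, 13, 10], c = [2, 13, 10]
After line 5 (a[0] = 4, c[0] = 2; result = False)

[4, 13, 10]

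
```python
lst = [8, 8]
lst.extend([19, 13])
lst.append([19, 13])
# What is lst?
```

After line 1: lst = [8, 8]
After line 2 (extend unpacks [19, 13]): lst = [8, 8, 19, 13]
After line 3 (append adds [19, 13] as single element): lst = [8, 8, 19, 13, [19, 13]]

[8, 8, 19, 13, [19, 13]]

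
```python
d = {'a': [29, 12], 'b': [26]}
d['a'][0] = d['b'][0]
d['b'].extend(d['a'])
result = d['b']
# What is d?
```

After line 1: d = {'a': [29, 12], 'b': [26]}
After line 2 (a[0] = b[0] = 26): d = {'a': [26, 12], 'b': [26]}
After line 3 (b.extend(a) appends [26, 12]): d = {'a': [26, 12], 'b': [26, 26, 12]}
After line 4: result = d['b'] = [26, 26, 12]

{'a': [26, 12], 'b': [26, 26, 12]}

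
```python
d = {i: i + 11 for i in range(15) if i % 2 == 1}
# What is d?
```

{1: 12, 3: 14, 5: 16, 7: 18, 9: 20, 11: 22, 13: 24}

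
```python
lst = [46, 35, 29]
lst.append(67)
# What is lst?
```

[46, 35, 29, 67]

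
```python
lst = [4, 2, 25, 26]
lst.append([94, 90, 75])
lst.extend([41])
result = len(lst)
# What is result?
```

After line 1: lst = [4, 2, 25, 26]
After line 2 (append adds [94, 90, 75] as single element): lst = [4, 2, 25, 26, [94, 90, 75]]
After line 3 (extend unpacks [41], adds 41): lst = [4, 2, 25, 26, [94, 90, 75], 41]
After line 4: result = len(lst) = 6

6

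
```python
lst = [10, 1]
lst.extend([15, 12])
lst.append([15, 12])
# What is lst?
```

After line 1: lst = [10, 1]
After line 2 (extend unpacks [15, 12]): lst = [10, 1, 15, 12]
After line 3 (append adds [15, 12] as single element): lst = [10, 1, 15, 12, [15, 12]]

[10, 1, 15, 12, [15, 12]]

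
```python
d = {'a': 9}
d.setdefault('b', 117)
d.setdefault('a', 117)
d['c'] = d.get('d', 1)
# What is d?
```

After line 1: d = {'a': 9}
After line 2 (setdefault adds 'b'=117): d = {'a': 9, 'b': 117}
After line 3 (setdefault 'a' no-op, already exists): d = {'a': 9, 'b': 117}
After line 4 (get('d', 1) returns default since 'd' not in d): d = {'a': 9, 'b': 117, 'c': 1}

{'a': 9, 'b': 117, 'c': 1}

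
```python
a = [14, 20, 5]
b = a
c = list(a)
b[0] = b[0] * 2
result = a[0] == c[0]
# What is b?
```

After line 1: a = [14, 20, 5]
After line 2 (b = a, alias): a = [14, 20, 5], b = [14, 20, 5]
After line 3 (c = list(a) is a copy, new object): c = [14, 20, 5]
After line 4 (b[0] = 14 * 2 = 28; mutates shared a/b): a = b = [28, 20, 5], c = [14, 20, 5]
After line 5 (a[0] = 28, c[0] = 14; result = False)

[28, 20, 5]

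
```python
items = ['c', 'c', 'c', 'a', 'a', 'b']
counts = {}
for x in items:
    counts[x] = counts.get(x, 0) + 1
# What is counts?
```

Initial: counts = {}, items = ['c', 'c', 'c', 'a', 'a', 'b']
See 'c': counts = {'c': 1}
See 'c': counts = {'c': 2}
See 'c': counts = {'c': 3}
See 'a': counts = {'c': 3, 'a': 1}
See 'a': counts = {'c': 3, 'a': 2}
See 'b': counts = {'c': 3, 'a': 2, 'b': 1}

{'c': 3, 'a': 2, 'b': 1}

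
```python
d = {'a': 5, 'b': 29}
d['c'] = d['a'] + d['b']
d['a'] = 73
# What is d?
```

After line 1: d = {'a': 5, 'b': 29}
After line 2 (d['c'] = 5 + 29): d = {'a': 5, 'b': 29, 'c': 34}
After line 3: d = {'a': 73, 'b': 29, 'c': 34}

{'a': 73, 'b': 29, 'c': 34}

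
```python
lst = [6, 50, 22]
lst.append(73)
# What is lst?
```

[6, 50, 22, 73]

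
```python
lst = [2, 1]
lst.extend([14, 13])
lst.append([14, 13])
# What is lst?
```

After line 1: lst = [2, 1]
After line 2 (extend unpacks [14, 13]): lst = [2, 1, 14, 13]
After line 3 (append adds [14, 13] as single element): lst = [2, 1, 14, 13, [14, 13]]

[2, 1, 14, 13, [14, 13]]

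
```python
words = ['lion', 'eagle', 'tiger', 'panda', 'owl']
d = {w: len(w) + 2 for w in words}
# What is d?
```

{'lion': 6, 'eagle': 7, 'tiger': 7, 'panda': 7, 'owl': 5}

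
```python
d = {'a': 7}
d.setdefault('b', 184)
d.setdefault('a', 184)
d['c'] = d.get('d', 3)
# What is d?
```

After line 1: d = {'a': 7}
After line 2 (setdefault adds 'b'=184): d = {'a': 7, 'b': 184}
After line 3 (setdefault 'a' no-op, already exists): d = {'a': 7, 'b': 184}
After line 4 (get('d', 3) returns default since 'd' not in d): d = {'a': 7, 'b': 184, 'c': 3}

{'a': 7, 'b': 184, 'c': 3}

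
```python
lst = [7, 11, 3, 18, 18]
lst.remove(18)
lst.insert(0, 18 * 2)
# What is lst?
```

After line 1: lst = [7, 11, 3, 18, 18]
After line 2 (remove first 18): lst = [7, 11, 3, 18]
After line 3 (insert 36 at index 0): lst = [36, 7, 11, 3, 18]

[36, 7, 11, 3, 18]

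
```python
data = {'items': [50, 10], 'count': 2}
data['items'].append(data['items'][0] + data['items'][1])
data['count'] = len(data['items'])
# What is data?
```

After line 1: data = {'items': [50, 10], 'count': 2}
After line 2 (append 50 + 10 = 60): data = {'items': [50, 10, 60], 'count': 2}
After line 3 (count = len(items) = 3): data = {'items': [50, 10, 60], 'count': 3}

{'items': [50, 10, 60], 'count': 3}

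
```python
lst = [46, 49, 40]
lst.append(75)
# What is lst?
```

[46, 49, 40, 75]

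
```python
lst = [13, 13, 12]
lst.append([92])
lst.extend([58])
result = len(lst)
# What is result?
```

After line 1: lst = [13, 13, 12]
After line 2 (append adds [92] as single element): lst = [13, 13, 12, [92]]
After line 3 (extend unpacks [58], adds 58): lst = [13, 13, 12, [92], 58]
After line 4: result = len(lst) = 5

5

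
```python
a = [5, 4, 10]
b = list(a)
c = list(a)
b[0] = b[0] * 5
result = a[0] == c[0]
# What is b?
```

After line 1: a = [5, 4, 10]
After line 2 (b = list(a), copy): a = [5, 4, 10], b = [5, 4, 10]
After line 3 (c = list(a) is a copy, new object): c = [5, 4, 10]
After line 4 (b[0] = 5 * 5 = 25; only b mutates (copy)): a = [5, 4, 10], b = [25, 4, 10], c = [5, 4, 10]
After line 5 (a[0] = 5, c[0] = 5; result = True)

[25, 4, 10]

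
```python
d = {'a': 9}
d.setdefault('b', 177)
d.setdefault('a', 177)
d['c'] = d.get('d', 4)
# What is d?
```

After line 1: d = {'a': 9}
After line 2 (setdefault adds 'b'=177): d = {'a': 9, 'b': 177}
After line 3 (setdefault 'a' no-op, already exists): d = {'a': 9, 'b': 177}
After line 4 (get('d', 4) returns default since 'd' not in d): d = {'a': 9, 'b': 177, 'c': 4}

{'a': 9, 'b': 177, 'c': 4}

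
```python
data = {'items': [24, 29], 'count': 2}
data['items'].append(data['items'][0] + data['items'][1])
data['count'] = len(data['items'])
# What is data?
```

After line 1: data = {'items': [24, 29], 'count': 2}
After line 2 (append 24 + 29 = 53): data = {'items': [24, 29, 53], 'count': 2}
After line 3 (count = len(items) = 3): data = {'items': [24, 29, 53], 'count': 3}

{'items': [24, 29, 53], 'count': 3}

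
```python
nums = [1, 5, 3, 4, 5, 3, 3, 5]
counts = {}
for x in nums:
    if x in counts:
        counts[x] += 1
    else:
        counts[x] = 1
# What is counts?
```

Initial: counts = {}, nums = [1, 5, 3, 4, 5, 3, 3, 5]
See 1: counts = {1: 1}
See 5: counts = {1: 1, 5: 1}
See 3: counts = {1: 1, 5: 1, 3: 1}
See 4: counts = {1: 1, 5: 1, 3: 1, 4: 1}
See 5: counts = {1: 1, 5: 2, 3: 1, 4: 1}
See 3: counts = {1: 1, 5: 2, 3: 2, 4: 1}
See 3: counts = {1: 1, 5: 2, 3: 3, 4: 1}
See 5: counts = {1: 1, 5: 3, 3: 3, 4: 1}

{1: 1, 5: 3, 3: 3, 4: 1}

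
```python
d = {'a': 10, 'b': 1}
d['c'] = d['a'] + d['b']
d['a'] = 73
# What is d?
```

After line 1: d = {'a': 10, 'b': 1}
After line 2 (d['c'] = 10 + 1): d = {'a': 10, 'b': 1, 'c': 11}
After line 3: d = {'a': 73, 'b': 1, 'c': 11}

{'a': 73, 'b': 1, 'c': 11}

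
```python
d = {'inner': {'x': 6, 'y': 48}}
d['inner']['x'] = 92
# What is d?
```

After line 1: d = {'inner': {'x': 6, 'y': 48}}
After line 2 (inner x overwritten): d = {'inner': {'x': 92, 'y': 48}}

{'inner': {'x': 92, 'y': 48}}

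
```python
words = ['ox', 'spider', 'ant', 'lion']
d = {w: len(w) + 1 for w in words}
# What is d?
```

{'ox': 3, 'spider': 7, 'ant': 4, 'lion': 5}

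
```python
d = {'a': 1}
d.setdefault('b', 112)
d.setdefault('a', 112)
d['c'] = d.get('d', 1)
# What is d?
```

After line 1: d = {'a': 1}
After line 2 (setdefault adds 'b'=112): d = {'a': 1, 'b': 112}
After line 3 (setdefault 'a' no-op, already exists): d = {'a': 1, 'b': 112}
After line 4 (get('d', 1) returns default since 'd' not in d): d = {'a': 1, 'b': 112, 'c': 1}

{'a': 1, 'b': 112, 'c': 1}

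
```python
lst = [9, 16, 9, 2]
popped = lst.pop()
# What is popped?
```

2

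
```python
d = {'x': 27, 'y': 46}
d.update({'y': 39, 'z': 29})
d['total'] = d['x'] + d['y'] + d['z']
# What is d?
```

After line 1: d = {'x': 27, 'y': 46}
After line 2 (y overwritten, z added): d = {'x': 27, 'y': 39, 'z': 29}
After line 3 (total = 27 + 39 + 29 = 95): d = {'x': 27, 'y': 39, 'z': 29, 'total': 95}

{'x': 27, 'y': 39, 'z': 29, 'total': 95}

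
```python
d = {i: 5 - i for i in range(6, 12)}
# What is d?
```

{6: -1, 7: -2, 8: -3, 9: -4, 10: -5, 11: -6}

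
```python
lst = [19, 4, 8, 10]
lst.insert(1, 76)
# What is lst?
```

[19, 76, 4, 8, 10]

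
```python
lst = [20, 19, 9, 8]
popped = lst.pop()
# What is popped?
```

8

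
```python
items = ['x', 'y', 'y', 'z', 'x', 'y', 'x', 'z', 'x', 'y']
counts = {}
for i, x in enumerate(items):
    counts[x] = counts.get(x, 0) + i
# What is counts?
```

Initial: counts = {}, items = ['x', 'y', 'y', 'z', 'x', 'y', 'x', 'z', 'x', 'y']
i=0, x='x': counts = {'x': 0}
i=1, x='y': counts = {'x': 0, 'y': 1}
i=2, x='y': counts = {'x': 0, 'y': 3}
i=3, x='z': counts = {'x': 0, 'y': 3, 'z': 3}
i=4, x='x': counts = {'x': 4, 'y': 3, 'z': 3}
i=5, x='y': counts = {'x': 4, 'y': 8, 'z': 3}
i=6, x='x': counts = {'x': 10, 'y': 8, 'z': 3}
i=7, x='z': counts = {'x': 10, 'y': 8, 'z': 10}
i=8, x='x': counts = {'x': 18, 'y': 8, 'z': 10}
i=9, x='y': counts = {'x': 18, 'y': 17, 'z': 10}

{'x': 18, 'y': 17, 'z': 10}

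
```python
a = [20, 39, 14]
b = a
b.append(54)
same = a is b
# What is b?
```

After line 1: a = [20, 39, 14]
After line 2 (b = a is an alias, same object): a = [20, 39, 14], b = [20, 39, 14]
After line 3 (b.append mutates the shared list): a = [20, 39, 14, 54], b = [20, 39, 14, 54]
After line 4 (same = a is b; same object -> True): same = True

[20, 39, 14, 54]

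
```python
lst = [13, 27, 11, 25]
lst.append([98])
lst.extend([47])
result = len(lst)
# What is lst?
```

After line 1: lst = [13, 27, 11, 25]
After line 2 (append adds [98] as single element): lst = [13, 27, 11, 25, [98]]
After line 3 (extend unpacks [47], adds 47): lst = [13, 27, 11, 25, [98], 47]
After line 4: result = len(lst) = 6

[13, 27, 11, 25, [98], 47]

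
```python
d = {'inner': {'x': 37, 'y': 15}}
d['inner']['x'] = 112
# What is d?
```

After line 1: d = {'inner': {'x': 37, 'y': 15}}
After line 2 (inner x overwritten): d = {'inner': {'x': 112, 'y': 15}}

{'inner': {'x': 112, 'y': 15}}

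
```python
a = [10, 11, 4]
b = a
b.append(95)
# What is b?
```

After line 1: a = [10, 11, 4]
After line 2 (b = a is an alias, same object): a = [10, 11, 4], b = [10, 11, 4]
After line 3 (b.append mutates the shared list): a = [10, 11, 4, 95], b = [10, 11, 4, 95]

[10, 11, 4, 95]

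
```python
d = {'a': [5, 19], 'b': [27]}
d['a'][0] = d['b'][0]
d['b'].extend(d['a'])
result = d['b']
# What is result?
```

After line 1: d = {'a': [5, 19], 'b': [27]}
After line 2 (a[0] = b[0] = 27): d = {'a': [27, 19], 'b': [27]}
After line 3 (b.extend(a) appends [27, 19]): d = {'a': [27, 19], 'b': [27, 27, 19]}
After line 4: result = d['b'] = [27, 27, 19]

[27, 27, 19]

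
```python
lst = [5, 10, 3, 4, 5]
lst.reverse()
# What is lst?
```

[5, 4, 3, 10, 5]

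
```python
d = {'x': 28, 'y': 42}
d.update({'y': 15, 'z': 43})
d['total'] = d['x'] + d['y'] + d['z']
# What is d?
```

After line 1: d = {'x': 28, 'y': 42}
After line 2 (y overwritten, z added): d = {'x': 28, 'y': 15, 'z': 43}
After line 3 (total = 28 + 15 + 43 = 86): d = {'x': 28, 'y': 15, 'z': 43, 'total': 86}

{'x': 28, 'y': 15, 'z': 43, 'total': 86}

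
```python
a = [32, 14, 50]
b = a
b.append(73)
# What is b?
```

After line 1: a = [32, 14, 50]
After line 2 (b = a is an alias, same object): a = [32, 14, 50], b = [32, 14, 50]
After line 3 (b.append mutates the shared list): a = [32, 14, 50, 73], b = [32, 14, 50, 73]

[32, 14, 50, 73]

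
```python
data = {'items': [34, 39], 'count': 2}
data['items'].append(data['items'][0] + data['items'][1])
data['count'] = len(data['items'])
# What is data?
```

After line 1: data = {'items': [34, 39], 'count': 2}
After line 2 (append 34 + 39 = 73): data = {'items': [34, 39, 73], 'count': 2}
After line 3 (count = len(items) = 3): data = {'items': [34, 39, 73], 'count': 3}

{'items': [34, 39, 73], 'count': 3}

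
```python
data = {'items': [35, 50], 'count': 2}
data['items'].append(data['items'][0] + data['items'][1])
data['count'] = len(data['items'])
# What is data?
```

After line 1: data = {'items': [35, 50], 'count': 2}
After line 2 (append 35 + 50 = 85): data = {'items': [35, 50, 85], 'count': 2}
After line 3 (count = len(items) = 3): data = {'items': [35, 50, 85], 'count': 3}

{'items': [35, 50, 85], 'count': 3}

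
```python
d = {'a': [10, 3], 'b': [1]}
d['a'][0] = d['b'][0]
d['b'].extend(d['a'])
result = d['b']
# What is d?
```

After line 1: d = {'a': [10, 3], 'b': [1]}
After line 2 (a[0] = b[0] = 1): d = {'a': [1, 3], 'b': [1]}
After line 3 (b.extend(a) appends [1, 3]): d = {'a': [1, 3], 'b': [1, 1, 3]}
After line 4: result = d['b'] = [1, 1, 3]

{'a': [1, 3], 'b': [1, 1, 3]}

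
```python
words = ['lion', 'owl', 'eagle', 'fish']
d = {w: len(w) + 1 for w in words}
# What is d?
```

{'lion': 5, 'owl': 4, 'eagle': 6, 'fish': 5}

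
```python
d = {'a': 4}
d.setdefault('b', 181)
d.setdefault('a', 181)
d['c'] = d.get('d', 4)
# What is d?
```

After line 1: d = {'a': 4}
After line 2 (setdefault adds 'b'=181): d = {'a': 4, 'b': 181}
After line 3 (setdefault 'a' no-op, already exists): d = {'a': 4, 'b': 181}
After line 4 (get('d', 4) returns default since 'd' not in d): d = {'a': 4, 'b': 181, 'c': 4}

{'a': 4, 'b': 181, 'c': 4}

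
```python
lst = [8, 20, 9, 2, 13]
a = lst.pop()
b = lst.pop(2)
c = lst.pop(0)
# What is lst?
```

After line 1: lst = [8, 20, 9, 2, 13]
After line 2 (pop() -> a = 13): lst = [8, 20, 9, 2]
After line 3 (pop(2) -> b = 9): lst = [8, 20, 2]
After line 4 (pop(0) -> c = 8): lst = [20, 2]

[20, 2]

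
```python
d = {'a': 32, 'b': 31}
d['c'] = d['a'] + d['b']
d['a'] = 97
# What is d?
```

After line 1: d = {'a': 32, 'b': 31}
After line 2 (d['c'] = 32 + 31): d = {'a': 32, 'b': 31, 'c': 63}
After line 3: d = {'a': 97, 'b': 31, 'c': 63}

{'a': 97, 'b': 31, 'c': 63}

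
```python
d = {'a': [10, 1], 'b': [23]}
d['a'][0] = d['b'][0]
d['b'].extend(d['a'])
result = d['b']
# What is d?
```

After line 1: d = {'a': [10, 1], 'b': [23]}
After line 2 (a[0] = b[0] = 23): d = {'a': [23, 1], 'b': [23]}
After line 3 (b.extend(a) appends [23, 1]): d = {'a': [23, 1], 'b': [23, 23, 1]}
After line 4: result = d['b'] = [23, 23, 1]

{'a': [23, 1], 'b': [23, 23, 1]}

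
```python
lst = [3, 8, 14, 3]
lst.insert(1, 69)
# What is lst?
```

[3, 69, 8, 14, 3]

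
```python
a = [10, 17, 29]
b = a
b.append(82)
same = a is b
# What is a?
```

After line 1: a = [10, 17, 29]
After line 2 (b = a is an alias, same object): a = [10, 17, 29], b = [10, 17, 29]
After line 3 (b.append mutates the shared list): a = [10, 17, 29, 82], b = [10, 17, 29, 82]
After line 4 (same = a is b; same object -> True): same = True

[10, 17, 29, 82]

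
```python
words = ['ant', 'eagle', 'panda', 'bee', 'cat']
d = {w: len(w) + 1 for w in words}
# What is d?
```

{'ant': 4, 'eagle': 6, 'panda': 6, 'bee': 4, 'cat': 4}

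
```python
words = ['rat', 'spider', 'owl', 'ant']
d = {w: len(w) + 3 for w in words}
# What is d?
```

{'rat': 6, 'spider': 9, 'owl': 6, 'ant': 6}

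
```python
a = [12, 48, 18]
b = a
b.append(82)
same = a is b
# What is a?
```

After line 1: a = [12, 48, 18]
After line 2 (b = a is an alias, same object): a = [12, 48, 18], b = [12, 48, 18]
After line 3 (b.append mutates the shared list): a = [12, 48, 18, 82], b = [12, 48, 18, 82]
After line 4 (same = a is b; same object -> True): same = True

[12, 48, 18, 82]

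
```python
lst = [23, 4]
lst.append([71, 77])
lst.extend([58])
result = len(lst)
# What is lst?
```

After line 1: lst = [23, 4]
After line 2 (append adds [71, 77] as single element): lst = [23, 4, [71, 77]]
After line 3 (extend unpacks [58], adds 58): lst = [23, 4, [71, 77], 58]
After line 4: result = len(lst) = 4

[23, 4, [71, 77], 58]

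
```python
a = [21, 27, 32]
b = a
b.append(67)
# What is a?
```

After line 1: a = [21, 27, 32]
After line 2 (b = a is an alias, same object): a = [21, 27, 32], b = [21, 27, 32]
After line 3 (b.append mutates the shared list): a = [21, 27, 32, 67], b = [21, 27, 32, 67]

[21, 27, 32, 67]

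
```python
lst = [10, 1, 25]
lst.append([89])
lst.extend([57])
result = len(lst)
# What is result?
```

After line 1: lst = [10, 1, 25]
After line 2 (append adds [89] as single element): lst = [10, 1, 25, [89]]
After line 3 (extend unpacks [57], adds 57): lst = [10, 1, 25, [89], 57]
After line 4: result = len(lst) = 5

5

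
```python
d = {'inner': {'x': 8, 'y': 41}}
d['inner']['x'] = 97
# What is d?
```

After line 1: d = {'inner': {'x': 8, 'y': 41}}
After line 2 (inner x overwritten): d = {'inner': {'x': 97, 'y': 41}}

{'inner': {'x': 97, 'y': 41}}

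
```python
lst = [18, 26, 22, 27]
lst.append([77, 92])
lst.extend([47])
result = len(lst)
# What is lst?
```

After line 1: lst = [18, 26, 22, 27]
After line 2 (append adds [77, 92] as single element): lst = [18, 26, 22, 27, [77, 92]]
After line 3 (extend unpacks [47], adds 47): lst = [18, 26, 22, 27, [77, 92], 47]
After line 4: result = len(lst) = 6

[18, 26, 22, 27, [77, 92], 47]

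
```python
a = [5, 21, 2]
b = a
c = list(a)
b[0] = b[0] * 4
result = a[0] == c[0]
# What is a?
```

After line 1: a = [5, 21, 2]
After line 2 (b = a, alias): a = [5, 21, 2], b = [5, 21, 2]
After line 3 (c = list(a) is a copy, new object): c = [5, 21, 2]
After line 4 (b[0] = 5 * 4 = 20; mutates shared a/b): a = b = [20, 21, 2], c = [5, 21, 2]
After line 5 (a[0] = 20, c[0] = 5; result = False)

[20, 21, 2]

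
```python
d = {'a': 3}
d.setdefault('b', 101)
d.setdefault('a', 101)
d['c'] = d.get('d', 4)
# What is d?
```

After line 1: d = {'a': 3}
After line 2 (setdefault adds 'b'=101): d = {'a': 3, 'b': 101}
After line 3 (setdefault 'a' no-op, already exists): d = {'a': 3, 'b': 101}
After line 4 (get('d', 4) returns default since 'd' not in d): d = {'a': 3, 'b': 101, 'c': 4}

{'a': 3, 'b': 101, 'c': 4}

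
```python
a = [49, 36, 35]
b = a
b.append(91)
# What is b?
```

After line 1: a = [49, 36, 35]
After line 2 (b = a is an alias, same object): a = [49, 36, 35], b = [49, 36, 35]
After line 3 (b.append mutates the shared list): a = [49, 36, 35, 91], b = [49, 36, 35, 91]

[49, 36, 35, 91]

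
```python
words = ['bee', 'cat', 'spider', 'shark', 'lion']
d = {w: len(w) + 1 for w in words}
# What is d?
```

{'bee': 4, 'cat': 4, 'spider': 7, 'shark': 6, 'lion': 5}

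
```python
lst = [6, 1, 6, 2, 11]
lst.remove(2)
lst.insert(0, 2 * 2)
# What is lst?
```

After line 1: lst = [6, 1, 6, 2, 11]
After line 2 (remove first 2): lst = [6, 1, 6, 11]
After line 3 (insert 4 at index 0): lst = [4, 6, 1, 6, 11]

[4, 6, 1, 6, 11]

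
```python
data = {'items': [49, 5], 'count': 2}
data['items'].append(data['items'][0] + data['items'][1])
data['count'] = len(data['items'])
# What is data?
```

After line 1: data = {'items': [49, 5], 'count': 2}
After line 2 (append 49 + 5 = 54): data = {'items': [49, 5, 54], 'count': 2}
After line 3 (count = len(items) = 3): data = {'items': [49, 5, 54], 'count': 3}

{'items': [49, 5, 54], 'count': 3}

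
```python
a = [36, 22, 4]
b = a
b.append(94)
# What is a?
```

After line 1: a = [36, 22, 4]
After line 2 (b = a is an alias, same object): a = [36, 22, 4], b = [36, 22, 4]
After line 3 (b.append mutates the shared list): a = [36, 22, 4, 94], b = [36, 22, 4, 94]

[36, 22, 4, 94]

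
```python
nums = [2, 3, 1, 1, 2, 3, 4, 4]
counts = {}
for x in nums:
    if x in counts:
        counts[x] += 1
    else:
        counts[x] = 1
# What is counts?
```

Initial: counts = {}, nums = [2, 3, 1, 1, 2, 3, 4, 4]
See 2: counts = {2: 1}
See 3: counts = {2: 1, 3: 1}
See 1: counts = {2: 1, 3: 1, 1: 1}
See 1: counts = {2: 1, 3: 1, 1: 2}
See 2: counts = {2: 2, 3: 1, 1: 2}
See 3: counts = {2: 2, 3: 2, 1: 2}
See 4: counts = {2: 2, 3: 2, 1: 2, 4: 1}
See 4: counts = {2: 2, 3: 2, 1: 2, 4: 2}

{2: 2, 3: 2, 1: 2, 4: 2}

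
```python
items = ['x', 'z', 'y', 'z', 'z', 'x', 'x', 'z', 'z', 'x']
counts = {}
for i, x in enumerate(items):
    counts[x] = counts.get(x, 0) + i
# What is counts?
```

Initial: counts = {}, items = ['x', 'z', 'y', 'z', 'z', 'x', 'x', 'z', 'z', 'x']
i=0, x='x': counts = {'x': 0}
i=1, x='z': counts = {'x': 0, 'z': 1}
i=2, x='y': counts = {'x': 0, 'z': 1, 'y': 2}
i=3, x='z': counts = {'x': 0, 'z': 4, 'y': 2}
i=4, x='z': counts = {'x': 0, 'z': 8, 'y': 2}
i=5, x='x': counts = {'x': 5, 'z': 8, 'y': 2}
i=6, x='x': counts = {'x': 11, 'z': 8, 'y': 2}
i=7, x='z': counts = {'x': 11, 'z': 15, 'y': 2}
i=8, x='z': counts = {'x': 11, 'z': 23, 'y': 2}
i=9, x='x': counts = {'x': 20, 'z': 23, 'y': 2}

{'x': 20, 'z': 23, 'y': 2}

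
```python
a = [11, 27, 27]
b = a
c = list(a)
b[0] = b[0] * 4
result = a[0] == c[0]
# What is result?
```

After line 1: a = [11, 27, 27]
After line 2 (b = a, alias): a = [11, 27, 27], b = [11, 27, 27]
After line 3 (c = list(a) is a copy, new object): c = [11, 27, 27]
After line 4 (b[0] = 11 * 4 = 44; mutates shared a/b): a = b = [44, 27, 27], c = [11, 27, 27]
After line 5 (a[0] = 44, c[0] = 11; result = False)

False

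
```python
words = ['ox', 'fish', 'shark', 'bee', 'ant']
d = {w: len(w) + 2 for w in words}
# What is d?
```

{'ox': 4, 'fish': 6, 'shark': 7, 'bee': 5, 'ant': 5}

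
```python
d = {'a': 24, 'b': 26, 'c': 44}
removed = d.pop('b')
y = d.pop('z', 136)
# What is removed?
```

After line 1: d = {'a': 24, 'b': 26, 'c': 44}
After line 2 (pop 'b' returns 26): d = {'a': 24, 'c': 44}, removed = 26
After line 3 (pop 'z' missing, returns default 136): d = {'a': 24, 'c': 44}, y = 136

26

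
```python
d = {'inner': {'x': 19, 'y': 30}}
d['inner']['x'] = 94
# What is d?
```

After line 1: d = {'inner': {'x': 19, 'y': 30}}
After line 2 (inner x overwritten): d = {'inner': {'x': 94, 'y': 30}}

{'inner': {'x': 94, 'y': 30}}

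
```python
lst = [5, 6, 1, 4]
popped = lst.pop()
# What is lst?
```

[5, 6, 1]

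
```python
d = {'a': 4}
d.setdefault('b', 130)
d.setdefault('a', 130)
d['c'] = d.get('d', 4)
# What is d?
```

After line 1: d = {'a': 4}
After line 2 (setdefault adds 'b'=130): d = {'a': 4, 'b': 130}
After line 3 (setdefault 'a' no-op, already exists): d = {'a': 4, 'b': 130}
After line 4 (get('d', 4) returns default since 'd' not in d): d = {'a': 4, 'b': 130, 'c': 4}

{'a': 4, 'b': 130, 'c': 4}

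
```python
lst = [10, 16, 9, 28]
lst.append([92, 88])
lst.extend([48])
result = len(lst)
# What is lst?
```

After line 1: lst = [10, 16, 9, 28]
After line 2 (append adds [92, 88] as single element): lst = [10, 16, 9, 28, [92, 88]]
After line 3 (extend unpacks [48], adds 48): lst = [10, 16, 9, 28, [92, 88], 48]
After line 4: result = len(lst) = 6

[10, 16, 9, 28, [92, 88], 48]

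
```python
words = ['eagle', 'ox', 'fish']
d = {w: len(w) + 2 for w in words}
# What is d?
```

{'eagle': 7, 'ox': 4, 'fish': 6}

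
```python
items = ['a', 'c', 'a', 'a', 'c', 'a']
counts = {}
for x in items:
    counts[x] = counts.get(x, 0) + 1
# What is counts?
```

Initial: counts = {}, items = ['a', 'c', 'a', 'a', 'c', 'a']
See 'a': counts = {'a': 1}
See 'c': counts = {'a': 1, 'c': 1}
See 'a': counts = {'a': 2, 'c': 1}
See 'a': counts = {'a': 3, 'c': 1}
See 'c': counts = {'a': 3, 'c': 2}
See 'a': counts = {'a': 4, 'c': 2}

{'a': 4, 'c': 2}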